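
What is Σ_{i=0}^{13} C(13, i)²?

10400600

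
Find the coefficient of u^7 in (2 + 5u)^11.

The general term is C(11,j)·(2)^j·(5u)^(11-j); the u^7 term has j = 4.
C(11,4) = 330.
Coefficient = C(11,4) · 2^4 · 5^7 = 330 · 16 · 78125 = 412500000.

412500000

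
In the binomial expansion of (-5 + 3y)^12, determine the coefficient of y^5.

The general term is C(12,j)·(-5)^j·(3y)^(12-j); the y^5 term has j = 7.
C(12,7) = 792.
Coefficient = C(12,7) · (-5)^7 · 3^5 = 792 · (-78125) · 243 = -15035625000.

-15035625000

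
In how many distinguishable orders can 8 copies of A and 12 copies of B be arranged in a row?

125970

Choose positions for the A's: C(20,8) = 125970.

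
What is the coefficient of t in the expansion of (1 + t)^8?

8

The general term is C(8,j)·(1)^j·(t)^(8-j); the t^1 term has j = 7.
C(8,7) = 8.
Coefficient = C(8,7) = 8.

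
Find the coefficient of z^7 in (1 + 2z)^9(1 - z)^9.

Coefficient of z^7 = Σ_{j} C(9,j)·2^j·C(9,7-j)·(-1)^(7-j) for j from 0 to 7.
= (-36) + 1512 + (-18144) + 84672 + (-169344) + 145152 + (-48384) + 4608 = 36.

36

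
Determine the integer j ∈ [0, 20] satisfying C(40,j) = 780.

C(40,j) increases on 0 ≤ j ≤ 20. C(40,1) = 40 and C(40,2) = 780, so j = 2.

2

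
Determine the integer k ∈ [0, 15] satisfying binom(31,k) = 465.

2

C(31,k) increases on 0 ≤ k ≤ 15. C(31,1) = 31 and C(31,2) = 465, so k = 2.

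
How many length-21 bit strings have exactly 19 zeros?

210

Choose the 19 positions: C(21,19) = 210.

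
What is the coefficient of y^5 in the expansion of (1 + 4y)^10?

The general term is C(10,j)·(1)^j·(4y)^(10-j); the y^5 term has j = 5.
C(10,5) = 252.
Coefficient = C(10,5) · 4^5 = 252 · 1024 = 258048.

258048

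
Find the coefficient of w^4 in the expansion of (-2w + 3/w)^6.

-576

General term: C(6,j)·(-2w)^j·(3/w)^(6-j), with w-exponent 1j − 1(6−j) = 2j − 6.
Set 2j − 6 = 4: j = 5.
C(6,5) = 6; (-2)^5 = -32; 3^1 = 3.
Coefficient = 6 · (-32) · 3 = -576.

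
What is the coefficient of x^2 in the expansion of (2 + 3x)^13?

The general term is C(13,j)·(2)^j·(3x)^(13-j); the x^2 term has j = 11.
C(13,11) = 78.
Coefficient = C(13,11) · 2^11 · 3^2 = 78 · 2048 · 9 = 1437696.

1437696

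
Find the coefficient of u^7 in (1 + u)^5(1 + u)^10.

(1 + u)^5(1 + u)^10 = (1 + u)^15, so the coefficient of u^7 is C(15,7)·1^7 = 6435·1 = 6435.

6435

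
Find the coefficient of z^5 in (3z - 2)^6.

The general term is C(6,j)·(3z)^j·(-2)^(6-j); the z^5 term has j = 5.
C(6,5) = 6.
Coefficient = C(6,5) · 3^5 · (-2)^1 = 6 · 243 · (-2) = -2916.

-2916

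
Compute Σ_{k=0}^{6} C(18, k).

31180

1 + 18 + 153 + 816 + 3060 + 8568 + 18564 = 31180.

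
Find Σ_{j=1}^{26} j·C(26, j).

Since j·C(26,j) = 26·C(25,j−1), the sum is 26·2^25 = 26·33554432 = 872415232.

872415232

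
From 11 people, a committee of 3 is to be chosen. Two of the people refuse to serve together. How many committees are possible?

156

All 3-subsets: C(11,3) = 165. Those containing both fixed elements: C(9,1) = 9.
165 − 9 = 156.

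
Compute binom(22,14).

319770

C(22,14) = C(22,8) by symmetry.
C(22,8) = (22·21·20·19·18·17·16·15) / 8! = 12893126400 / 40320 = 319770.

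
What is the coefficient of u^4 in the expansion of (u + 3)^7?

945

The general term is C(7,j)·(u)^j·(3)^(7-j); the u^4 term has j = 4.
C(7,4) = 35.
Coefficient = C(7,4) · 3^3 = 35 · 27 = 945.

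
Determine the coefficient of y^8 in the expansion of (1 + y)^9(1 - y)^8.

Coefficient of y^8 = Σ_{j} C(9,j)·1^j·C(8,8-j)·(-1)^(8-j) for j from 0 to 8.
= 1 + (-72) + 1008 + (-4704) + 8820 + (-7056) + 2352 + (-288) + 9 = 70.

70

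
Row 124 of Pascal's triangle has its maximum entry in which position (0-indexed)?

62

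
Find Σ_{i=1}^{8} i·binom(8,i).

Differentiating (1+x)^8 and setting x=1: Σ i·C(8,i) = 8·2^7 = 1024.

1024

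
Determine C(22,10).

646646

C(22,10) = (22·21·20·19·18·17·16·15·14·13) / 10! = 2346549004800 / 3628800 = 646646.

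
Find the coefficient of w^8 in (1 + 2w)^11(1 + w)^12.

9633327

Coefficient of w^8 = Σ_{j} C(11,j)·2^j·C(12,8-j)·1^(8-j) for j from 0 to 8.
= 495 + 17424 + 203280 + 1045440 + 2613600 + 3252480 + 1951488 + 506880 + 42240 = 9633327.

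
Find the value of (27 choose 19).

2220075

C(27,19) = C(27,8) by symmetry.
C(27,8) = (27·26·25·24·23·22·21·20) / 8! = 89513424000 / 40320 = 2220075.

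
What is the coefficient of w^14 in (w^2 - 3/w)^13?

57915

General term: C(13,j)·(w^2)^j·(-3/w)^(13-j), with w-exponent 2j − 1(13−j) = 3j − 13.
Set 3j − 13 = 14: j = 9.
C(13,9) = 715; 1^9 = 1; (-3)^4 = 81.
Coefficient = 715 · 1 · 81 = 57915.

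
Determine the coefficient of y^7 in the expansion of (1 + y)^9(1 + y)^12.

Coefficient of y^7 = Σ_{j} C(9,j)·C(12,7-j) for j from 0 to 7.
= 792 + 8316 + 28512 + 41580 + 27720 + 8316 + 1008 + 36 = 116280.

116280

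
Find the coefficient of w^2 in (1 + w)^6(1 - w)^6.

Coefficient of w^2 = Σ_{j} C(6,j)·1^j·C(6,2-j)·(-1)^(2-j) for j from 0 to 2.
= 15 + (-36) + 15 = -6.

-6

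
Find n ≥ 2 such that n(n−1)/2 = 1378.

53

n(n−1)/2 = 1378 ⇒ n(n−1) = 2756. Since 53·52 = 2756, n = 53.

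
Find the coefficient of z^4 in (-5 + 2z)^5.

-400

The general term is C(5,j)·(-5)^j·(2z)^(5-j); the z^4 term has j = 1.
C(5,1) = 5.
Coefficient = C(5,1) · (-5)^1 · 2^4 = 5 · (-5) · 16 = -400.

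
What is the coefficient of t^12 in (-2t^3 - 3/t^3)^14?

249080832

General term: C(14,j)·(-2t^3)^j·(-3/t^3)^(14-j), with t-exponent 3j − 3(14−j) = 6j − 42.
Set 6j − 42 = 12: j = 9.
C(14,9) = 2002; (-2)^9 = -512; (-3)^5 = -243.
Coefficient = 2002 · (-512) · (-243) = 249080832.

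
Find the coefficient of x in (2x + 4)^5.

The general term is C(5,j)·(2x)^j·(4)^(5-j); the x^1 term has j = 1.
C(5,1) = 5.
Coefficient = C(5,1) · 2^1 · 4^4 = 5 · 2 · 256 = 2560.

2560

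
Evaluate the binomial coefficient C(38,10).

C(38,10) = (38·37·36·35·34·33·32·31·30·29) / 10! = 1715456253772800 / 3628800 = 472733756.

472733756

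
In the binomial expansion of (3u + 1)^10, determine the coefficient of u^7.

262440

The general term is C(10,j)·(3u)^j·(1)^(10-j); the u^7 term has j = 7.
C(10,7) = 120.
Coefficient = C(10,7) · 3^7 = 120 · 2187 = 262440.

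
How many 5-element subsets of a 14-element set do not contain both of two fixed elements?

All 5-subsets: C(14,5) = 2002. Those containing both fixed elements: C(12,3) = 220.
2002 − 220 = 1782.

1782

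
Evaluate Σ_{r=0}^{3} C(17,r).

834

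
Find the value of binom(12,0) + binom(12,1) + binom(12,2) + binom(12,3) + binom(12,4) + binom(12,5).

1 + 12 + 66 + 220 + 495 + 792 = 1586.

1586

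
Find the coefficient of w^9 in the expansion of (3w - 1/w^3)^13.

-6908733

General term: C(13,j)·(3w)^j·(-1/w^3)^(13-j), with w-exponent 1j − 3(13−j) = 4j − 39.
Set 4j − 39 = 9: j = 12.
C(13,12) = 13; 3^12 = 531441; (-1)^1 = -1.
Coefficient = 13 · 531441 · (-1) = -6908733.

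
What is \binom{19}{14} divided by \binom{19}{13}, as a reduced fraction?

3/7

C(n,k+1)/C(n,k) = (n−k)/(k+1) = (19−13)/(13+1) = 6/14 = 3/7.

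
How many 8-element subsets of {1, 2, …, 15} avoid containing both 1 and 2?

All 8-subsets: C(15,8) = 6435. Those containing both fixed elements: C(13,6) = 1716.
6435 − 1716 = 4719.

4719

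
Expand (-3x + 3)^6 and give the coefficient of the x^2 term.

10935

The general term is C(6,j)·(-3x)^j·(3)^(6-j); the x^2 term has j = 2.
C(6,2) = 15.
Coefficient = C(6,2) · (-3)^2 · 3^4 = 15 · 9 · 81 = 10935.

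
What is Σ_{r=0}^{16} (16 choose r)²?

601080390

By Vandermonde's identity, Σ C(16,r)² = C(32,16) = 601080390.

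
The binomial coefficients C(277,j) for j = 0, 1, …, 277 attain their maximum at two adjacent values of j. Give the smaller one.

For odd n = 277, C(277,j) peaks at j = (n−1)/2 and (n+1)/2; the smaller is 138.

138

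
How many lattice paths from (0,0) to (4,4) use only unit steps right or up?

70

Each path is a sequence of 8 steps with 4 rights: C(8,4) = 70.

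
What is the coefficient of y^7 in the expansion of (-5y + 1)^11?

-25781250

The general term is C(11,j)·(-5y)^j·(1)^(11-j); the y^7 term has j = 7.
C(11,7) = 330.
Coefficient = C(11,7) · (-5)^7 = 330 · (-78125) = -25781250.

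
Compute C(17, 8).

24310

C(17,8) = (17·16·15·14·13·12·11·10) / 8! = 980179200 / 40320 = 24310.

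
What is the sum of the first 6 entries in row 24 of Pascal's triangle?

55455

1 + 24 + 276 + 2024 + 10626 + 42504 = 55455.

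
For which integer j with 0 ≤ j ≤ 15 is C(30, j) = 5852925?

8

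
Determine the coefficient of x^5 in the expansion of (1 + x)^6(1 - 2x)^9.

Coefficient of x^5 = Σ_{j} C(6,j)·1^j·C(9,5-j)·(-2)^(5-j) for j from 0 to 5.
= (-4032) + 12096 + (-10080) + 2880 + (-270) + 6 = 600.

600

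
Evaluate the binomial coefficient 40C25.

C(40,25) = C(40,15) by symmetry.
C(40,15) = (40·39·38·37·36·35·34·33·32·31·30·29·28·27·26) / 15! = 52601652673686724608000 / 1307674368000 = 40225345056.

40225345056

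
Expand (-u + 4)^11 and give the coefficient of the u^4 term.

The general term is C(11,j)·(-u)^j·(4)^(11-j); the u^4 term has j = 4.
C(11,4) = 330.
Coefficient = C(11,4) · 4^7 = 330 · 16384 = 5406720.

5406720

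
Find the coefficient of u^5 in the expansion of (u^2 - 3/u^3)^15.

-729729

General term: C(15,j)·(u^2)^j·(-3/u^3)^(15-j), with u-exponent 2j − 3(15−j) = 5j − 45.
Set 5j − 45 = 5: j = 10.
C(15,10) = 3003; 1^10 = 1; (-3)^5 = -243.
Coefficient = 3003 · 1 · (-243) = -729729.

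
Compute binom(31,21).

C(31,21) = C(31,10) by symmetry.
C(31,10) = (31·30·29·28·27·26·25·24·23·22) / 10! = 160945136352000 / 3628800 = 44352165.

44352165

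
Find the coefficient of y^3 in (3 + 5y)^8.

1701000

The general term is C(8,j)·(3)^j·(5y)^(8-j); the y^3 term has j = 5.
C(8,5) = 56.
Coefficient = C(8,5) · 3^5 · 5^3 = 56 · 243 · 125 = 1701000.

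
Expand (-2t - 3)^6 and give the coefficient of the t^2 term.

4860

The general term is C(6,j)·(-2t)^j·(-3)^(6-j); the t^2 term has j = 2.
C(6,2) = 15.
Coefficient = C(6,2) · (-2)^2 · (-3)^4 = 15 · 4 · 81 = 4860.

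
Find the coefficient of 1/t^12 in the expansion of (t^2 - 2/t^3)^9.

General term: C(9,j)·(t^2)^j·(-2/t^3)^(9-j), with t-exponent 2j − 3(9−j) = 5j − 27.
Set 5j − 27 = -12: j = 3.
C(9,3) = 84; 1^3 = 1; (-2)^6 = 64.
Coefficient = 84 · 1 · 64 = 5376.

5376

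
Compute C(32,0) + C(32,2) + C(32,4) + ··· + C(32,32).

2147483648

Even-k terms of row 32 sum to 2^31 = 2147483648.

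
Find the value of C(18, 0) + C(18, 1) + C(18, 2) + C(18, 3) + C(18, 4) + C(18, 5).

1 + 18 + 153 + 816 + 3060 + 8568 = 12616.

12616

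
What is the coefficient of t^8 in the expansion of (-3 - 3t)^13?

-2051893701

The general term is C(13,j)·(-3)^j·(-3t)^(13-j); the t^8 term has j = 5.
C(13,5) = 1287.
Coefficient = C(13,5) · (-3)^5 · (-3)^8 = 1287 · (-243) · 6561 = -2051893701.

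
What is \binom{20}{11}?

C(20,11) = C(20,9) by symmetry.
C(20,9) = (20·19·18·17·16·15·14·13·12) / 9! = 60949324800 / 362880 = 167960.

167960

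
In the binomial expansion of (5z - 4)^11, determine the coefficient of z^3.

1351680000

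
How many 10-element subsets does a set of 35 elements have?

183579396

C(35,10) = (35·34·33·32·31·30·29·28·27·26) / 10! = 666172912204800 / 3628800 = 183579396.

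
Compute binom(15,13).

105

C(15,13) = C(15,2) by symmetry.
C(15,2) = (15·14) / 2! = 210 / 2 = 105.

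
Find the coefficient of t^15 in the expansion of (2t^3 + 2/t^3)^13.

General term: C(13,j)·(2t^3)^j·(2/t^3)^(13-j), with t-exponent 3j − 3(13−j) = 6j − 39.
Set 6j − 39 = 15: j = 9.
C(13,9) = 715; 2^9 = 512; 2^4 = 16.
Coefficient = 715 · 512 · 16 = 5857280.

5857280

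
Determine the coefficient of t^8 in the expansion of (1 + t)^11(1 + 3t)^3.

28083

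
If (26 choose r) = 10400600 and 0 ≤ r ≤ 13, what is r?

13

C(26,r) increases on 0 ≤ r ≤ 13. C(26,12) = 9657700 and C(26,13) = 10400600, so r = 13.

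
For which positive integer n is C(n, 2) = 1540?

56

n(n−1)/2 = 1540 ⇒ n(n−1) = 3080. Since 56·55 = 3080, n = 56.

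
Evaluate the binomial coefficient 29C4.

23751

C(29,4) = (29·28·27·26) / 4! = 570024 / 24 = 23751.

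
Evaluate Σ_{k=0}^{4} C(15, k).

1941

1 + 15 + 105 + 455 + 1365 = 1941.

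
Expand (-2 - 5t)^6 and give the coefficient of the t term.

The general term is C(6,j)·(-2)^j·(-5t)^(6-j); the t^1 term has j = 5.
C(6,5) = 6.
Coefficient = C(6,5) · (-2)^5 · (-5)^1 = 6 · (-32) · (-5) = 960.

960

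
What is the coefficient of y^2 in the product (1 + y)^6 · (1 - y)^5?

Coefficient of y^2 = Σ_{j} C(6,j)·1^j·C(5,2-j)·(-1)^(2-j) for j from 0 to 2.
= 10 + (-30) + 15 = -5.

-5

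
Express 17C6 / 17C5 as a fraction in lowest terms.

C(n,k+1)/C(n,k) = (n−k)/(k+1) = (17−5)/(5+1) = 12/6 = 2.

2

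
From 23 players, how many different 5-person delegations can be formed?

33649

This is C(23,5) = 33649.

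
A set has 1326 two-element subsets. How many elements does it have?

52

n(n−1)/2 = 1326 ⇒ n(n−1) = 2652. Since 52·51 = 2652, n = 52.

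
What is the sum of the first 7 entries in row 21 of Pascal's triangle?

1 + 21 + 210 + 1330 + 5985 + 20349 + 54264 = 82160.

82160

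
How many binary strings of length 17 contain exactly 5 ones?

6188

Choose the 5 positions: C(17,5) = 6188.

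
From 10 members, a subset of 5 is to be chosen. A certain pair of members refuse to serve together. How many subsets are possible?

196

All 5-subsets: C(10,5) = 252. Those containing both fixed elements: C(8,3) = 56.
252 − 56 = 196.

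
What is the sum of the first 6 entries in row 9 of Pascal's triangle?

382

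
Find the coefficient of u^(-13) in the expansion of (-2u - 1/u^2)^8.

General term: C(8,j)·(-2u)^j·(-1/u^2)^(8-j), with u-exponent 1j − 2(8−j) = 3j − 16.
Set 3j − 16 = -13: j = 1.
C(8,1) = 8; (-2)^1 = -2; (-1)^7 = -1.
Coefficient = 8 · (-2) · (-1) = 16.

16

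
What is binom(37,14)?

C(37,14) = (37·36·35·34·33·32·31·30·29·28·27·26·25·24) / 14! = 532405391434076160000 / 87178291200 = 6107086800.

6107086800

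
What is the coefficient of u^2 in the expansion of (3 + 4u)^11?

17321040

The general term is C(11,j)·(3)^j·(4u)^(11-j); the u^2 term has j = 9.
C(11,9) = 55.
Coefficient = C(11,9) · 3^9 · 4^2 = 55 · 19683 · 16 = 17321040.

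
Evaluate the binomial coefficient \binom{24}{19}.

C(24,19) = C(24,5) by symmetry.
C(24,5) = (24·23·22·21·20) / 5! = 5100480 / 120 = 42504.

42504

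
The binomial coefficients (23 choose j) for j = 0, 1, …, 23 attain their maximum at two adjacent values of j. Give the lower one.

For odd n = 23, C(23,j) peaks at j = (n−1)/2 and (n+1)/2; the lower is 11.

11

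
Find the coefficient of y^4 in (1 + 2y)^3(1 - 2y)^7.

Coefficient of y^4 = Σ_{j} C(3,j)·2^j·C(7,4-j)·(-2)^(4-j) for j from 0 to 3.
= 560 + (-1680) + 1008 + (-112) = -224.

-224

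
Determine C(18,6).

18564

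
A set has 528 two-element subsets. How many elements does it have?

33

n(n−1)/2 = 528 ⇒ n(n−1) = 1056. Since 33·32 = 1056, n = 33.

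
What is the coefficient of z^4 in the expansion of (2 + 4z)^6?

15360

The general term is C(6,j)·(2)^j·(4z)^(6-j); the z^4 term has j = 2.
C(6,2) = 15.
Coefficient = C(6,2) · 2^2 · 4^4 = 15 · 4 · 256 = 15360.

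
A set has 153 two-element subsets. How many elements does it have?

18

n(n−1)/2 = 153 ⇒ n(n−1) = 306. Since 18·17 = 306, n = 18.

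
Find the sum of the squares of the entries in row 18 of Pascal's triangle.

Σ C(18,i)² is the coefficient of x^18 in (1+x)^18(1+x)^18 = (1+x)^36, i.e. C(36,18) = 9075135300.

9075135300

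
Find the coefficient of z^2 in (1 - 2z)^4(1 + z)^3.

3

Coefficient of z^2 = Σ_{j} C(4,j)·(-2)^j·C(3,2-j)·1^(2-j) for j from 0 to 2.
= 3 + (-24) + 24 = 3.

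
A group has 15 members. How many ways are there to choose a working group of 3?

This is C(15,3) = 455.

455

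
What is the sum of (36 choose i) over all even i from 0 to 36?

Half of (1+1)^36 + (1−1)^36 gives the even-index sum: 2^35 = 34359738368.

34359738368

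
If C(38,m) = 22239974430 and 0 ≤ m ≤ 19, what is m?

C(38,m) increases on 0 ≤ m ≤ 19. C(38,15) = 15471286560 and C(38,16) = 22239974430, so m = 16.

16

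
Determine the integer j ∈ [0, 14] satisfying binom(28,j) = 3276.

3

C(28,j) increases on 0 ≤ j ≤ 14. C(28,2) = 378 and C(28,3) = 3276, so j = 3.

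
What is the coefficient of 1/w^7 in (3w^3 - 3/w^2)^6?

General term: C(6,j)·(3w^3)^j·(-3/w^2)^(6-j), with w-exponent 3j − 2(6−j) = 5j − 12.
Set 5j − 12 = -7: j = 1.
C(6,1) = 6; 3^1 = 3; (-3)^5 = -243.
Coefficient = 6 · 3 · (-243) = -4374.

-4374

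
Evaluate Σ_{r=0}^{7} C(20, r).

1 + 20 + 190 + 1140 + 4845 + 15504 + 38760 + 77520 = 137980.

137980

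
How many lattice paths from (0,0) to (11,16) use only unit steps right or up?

Each path is a sequence of 27 steps with 11 rights: C(27,11) = 13037895.

13037895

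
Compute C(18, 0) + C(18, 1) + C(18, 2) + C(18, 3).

988

1 + 18 + 153 + 816 = 988.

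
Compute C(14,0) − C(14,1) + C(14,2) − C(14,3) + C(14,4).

715

The partial alternating sum Σ_{k=0}^{4} (−1)^k C(14,k) = (−1)^4 C(13,4) = 715.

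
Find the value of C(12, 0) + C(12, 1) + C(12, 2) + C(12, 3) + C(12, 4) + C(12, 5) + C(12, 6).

1 + 12 + 66 + 220 + 495 + 792 + 924 = 2510.

2510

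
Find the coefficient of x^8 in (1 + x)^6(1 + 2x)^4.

456

Coefficient of x^8 = Σ_{j} C(6,j)·1^j·C(4,8-j)·2^(8-j) for j from 4 to 6.
= 240 + 192 + 24 = 456.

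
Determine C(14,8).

C(14,8) = C(14,6) by symmetry.
C(14,6) = (14·13·12·11·10·9) / 6! = 2162160 / 720 = 3003.

3003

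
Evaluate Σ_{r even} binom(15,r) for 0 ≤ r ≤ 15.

Half of (1+1)^15 + (1−1)^15 gives the even-index sum: 2^14 = 16384.

16384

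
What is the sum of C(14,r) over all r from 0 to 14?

16384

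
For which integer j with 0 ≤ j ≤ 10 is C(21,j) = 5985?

C(21,j) increases on 0 ≤ j ≤ 10. C(21,3) = 1330 and C(21,4) = 5985, so j = 4.

4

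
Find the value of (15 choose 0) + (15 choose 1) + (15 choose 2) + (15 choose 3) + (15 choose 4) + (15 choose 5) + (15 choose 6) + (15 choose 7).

1 + 15 + 105 + 455 + 1365 + 3003 + 5005 + 6435 = 16384.

16384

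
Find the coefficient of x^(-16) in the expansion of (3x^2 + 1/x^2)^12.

594

General term: C(12,j)·(3x^2)^j·(1/x^2)^(12-j), with x-exponent 2j − 2(12−j) = 4j − 24.
Set 4j − 24 = -16: j = 2.
C(12,2) = 66; 3^2 = 9; 1^10 = 1.
Coefficient = 66 · 9 · 1 = 594.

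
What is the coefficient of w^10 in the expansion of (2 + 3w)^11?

1299078

The general term is C(11,j)·(2)^j·(3w)^(11-j); the w^10 term has j = 1.
C(11,1) = 11.
Coefficient = C(11,1) · 2^1 · 3^10 = 11 · 2 · 59049 = 1299078.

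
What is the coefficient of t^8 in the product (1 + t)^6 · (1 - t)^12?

Coefficient of t^8 = Σ_{j} C(6,j)·1^j·C(12,8-j)·(-1)^(8-j) for j from 0 to 6.
= 495 + (-4752) + 13860 + (-15840) + 7425 + (-1320) + 66 = -66.

-66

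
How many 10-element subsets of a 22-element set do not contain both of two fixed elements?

All 10-subsets: C(22,10) = 646646. Those containing both fixed elements: C(20,8) = 125970.
646646 − 125970 = 520676.

520676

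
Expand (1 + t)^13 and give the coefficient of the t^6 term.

1716

The general term is C(13,j)·(1)^j·(t)^(13-j); the t^6 term has j = 7.
C(13,7) = 1716.
Coefficient = C(13,7) = 1716.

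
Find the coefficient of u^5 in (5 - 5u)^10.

The general term is C(10,j)·(5)^j·(-5u)^(10-j); the u^5 term has j = 5.
C(10,5) = 252.
Coefficient = C(10,5) · 5^5 · (-5)^5 = 252 · 3125 · (-3125) = -2460937500.

-2460937500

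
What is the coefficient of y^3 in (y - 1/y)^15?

General term: C(15,j)·(y)^j·(-1/y)^(15-j), with y-exponent 1j − 1(15−j) = 2j − 15.
Set 2j − 15 = 3: j = 9.
C(15,9) = 5005; 1^9 = 1; (-1)^6 = 1.
Coefficient = 5005 · 1 · 1 = 5005.

5005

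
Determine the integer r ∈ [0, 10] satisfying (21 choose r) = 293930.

C(21,r) increases on 0 ≤ r ≤ 10. C(21,8) = 203490 and C(21,9) = 293930, so r = 9.

9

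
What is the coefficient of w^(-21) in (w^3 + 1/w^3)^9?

General term: C(9,j)·(w^3)^j·(1/w^3)^(9-j), with w-exponent 3j − 3(9−j) = 6j − 27.
Set 6j − 27 = -21: j = 1.
C(9,1) = 9; 1^1 = 1; 1^8 = 1.
Coefficient = 9 · 1 · 1 = 9.

9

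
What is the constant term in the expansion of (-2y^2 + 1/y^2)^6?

General term: C(6,j)·(-2y^2)^j·(1/y^2)^(6-j), with y-exponent 2j − 2(6−j) = 4j − 12.
Set 4j − 12 = 0: j = 3.
C(6,3) = 20; (-2)^3 = -8; 1^3 = 1.
Coefficient = 20 · (-8) · 1 = -160.

-160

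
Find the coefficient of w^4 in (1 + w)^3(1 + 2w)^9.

Coefficient of w^4 = Σ_{j} C(3,j)·1^j·C(9,4-j)·2^(4-j) for j from 0 to 3.
= 2016 + 2016 + 432 + 18 = 4482.

4482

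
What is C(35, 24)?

C(35,24) = C(35,11) by symmetry.
C(35,11) = (35·34·33·32·31·30·29·28·27·26·25) / 11! = 16654322805120000 / 39916800 = 417225900.

417225900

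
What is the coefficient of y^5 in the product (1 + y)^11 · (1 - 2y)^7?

-210

Coefficient of y^5 = Σ_{j} C(11,j)·1^j·C(7,5-j)·(-2)^(5-j) for j from 0 to 5.
= (-672) + 6160 + (-15400) + 13860 + (-4620) + 462 = -210.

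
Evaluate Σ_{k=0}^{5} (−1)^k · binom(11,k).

The partial alternating sum Σ_{k=0}^{5} (−1)^k C(11,k) = (−1)^5 C(10,5) = -252.

-252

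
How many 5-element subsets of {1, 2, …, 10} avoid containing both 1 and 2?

All 5-subsets: C(10,5) = 252. Those containing both fixed elements: C(8,3) = 56.
252 − 56 = 196.

196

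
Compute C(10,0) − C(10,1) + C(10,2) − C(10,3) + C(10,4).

126

The partial alternating sum Σ_{k=0}^{4} (−1)^k C(10,k) = (−1)^4 C(9,4) = 126.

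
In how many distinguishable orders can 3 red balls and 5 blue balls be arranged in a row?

Choose positions for the red balls: C(8,3) = 56.

56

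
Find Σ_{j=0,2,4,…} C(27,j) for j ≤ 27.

67108864

Half of (1+1)^27 + (1−1)^27 gives the even-index sum: 2^26 = 67108864.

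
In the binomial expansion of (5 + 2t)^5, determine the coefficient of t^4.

The general term is C(5,j)·(5)^j·(2t)^(5-j); the t^4 term has j = 1.
C(5,1) = 5.
Coefficient = C(5,1) · 5^1 · 2^4 = 5 · 5 · 16 = 400.

400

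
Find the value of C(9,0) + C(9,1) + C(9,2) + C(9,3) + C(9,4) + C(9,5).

1 + 9 + 36 + 84 + 126 + 126 = 382.

382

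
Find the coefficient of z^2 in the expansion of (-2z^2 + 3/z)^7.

-22680

General term: C(7,j)·(-2z^2)^j·(3/z)^(7-j), with z-exponent 2j − 1(7−j) = 3j − 7.
Set 3j − 7 = 2: j = 3.
C(7,3) = 35; (-2)^3 = -8; 3^4 = 81.
Coefficient = 35 · (-8) · 81 = -22680.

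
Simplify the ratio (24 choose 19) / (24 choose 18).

6/19

C(n,k+1)/C(n,k) = (n−k)/(k+1) = (24−18)/(18+1) = 6/19.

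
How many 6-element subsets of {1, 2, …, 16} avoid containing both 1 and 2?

All 6-subsets: C(16,6) = 8008. Those containing both fixed elements: C(14,4) = 1001.
8008 − 1001 = 7007.

7007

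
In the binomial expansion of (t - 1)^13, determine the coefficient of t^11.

78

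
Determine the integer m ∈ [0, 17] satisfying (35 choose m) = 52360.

4

C(35,m) increases on 0 ≤ m ≤ 17. C(35,3) = 6545 and C(35,4) = 52360, so m = 4.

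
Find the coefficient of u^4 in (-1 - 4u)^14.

The general term is C(14,j)·(-1)^j·(-4u)^(14-j); the u^4 term has j = 10.
C(14,10) = 1001.
Coefficient = C(14,10) · (-4)^4 = 1001 · 256 = 256256.

256256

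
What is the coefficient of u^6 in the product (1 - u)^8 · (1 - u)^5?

Coefficient of u^6 = Σ_{j} C(8,j)·(-1)^j·C(5,6-j)·(-1)^(6-j) for j from 1 to 6.
= 8 + 140 + 560 + 700 + 280 + 28 = 1716.

1716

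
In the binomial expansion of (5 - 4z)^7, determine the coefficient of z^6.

143360

The general term is C(7,j)·(5)^j·(-4z)^(7-j); the z^6 term has j = 1.
C(7,1) = 7.
Coefficient = C(7,1) · 5^1 · (-4)^6 = 7 · 5 · 4096 = 143360.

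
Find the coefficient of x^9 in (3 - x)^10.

-30

The general term is C(10,j)·(3)^j·(-x)^(10-j); the x^9 term has j = 1.
C(10,1) = 10.
Coefficient = C(10,1) · 3^1 · (-1)^9 = 10 · 3 · (-1) = -30.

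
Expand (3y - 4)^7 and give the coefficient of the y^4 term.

-181440

The general term is C(7,j)·(3y)^j·(-4)^(7-j); the y^4 term has j = 4.
C(7,4) = 35.
Coefficient = C(7,4) · 3^4 · (-4)^3 = 35 · 81 · (-64) = -181440.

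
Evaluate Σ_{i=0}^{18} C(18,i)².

9075135300

Σ C(18,i)² is the coefficient of x^18 in (1+x)^18(1+x)^18 = (1+x)^36, i.e. C(36,18) = 9075135300.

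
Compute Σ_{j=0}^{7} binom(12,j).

3302

1 + 12 + 66 + 220 + 495 + 792 + 924 + 792 = 3302.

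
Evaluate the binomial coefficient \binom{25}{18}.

480700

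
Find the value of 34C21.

C(34,21) = C(34,13) by symmetry.
C(34,13) = (34·33·32·31·30·29·28·27·26·25·24·23·22) / 13! = 5778574175582208000 / 6227020800 = 927983760.

927983760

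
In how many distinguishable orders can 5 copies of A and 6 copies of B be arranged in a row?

Choose positions for the A's: C(11,5) = 462.

462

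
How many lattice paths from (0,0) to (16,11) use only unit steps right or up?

Each path is a sequence of 27 steps with 16 rights: C(27,16) = 13037895.

13037895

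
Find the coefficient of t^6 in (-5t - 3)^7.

-328125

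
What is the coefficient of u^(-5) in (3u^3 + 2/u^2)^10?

General term: C(10,j)·(3u^3)^j·(2/u^2)^(10-j), with u-exponent 3j − 2(10−j) = 5j − 20.
Set 5j − 20 = -5: j = 3.
C(10,3) = 120; 3^3 = 27; 2^7 = 128.
Coefficient = 120 · 27 · 128 = 414720.

414720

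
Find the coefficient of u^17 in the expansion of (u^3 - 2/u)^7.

-14

General term: C(7,j)·(u^3)^j·(-2/u)^(7-j), with u-exponent 3j − 1(7−j) = 4j − 7.
Set 4j − 7 = 17: j = 6.
C(7,6) = 7; 1^6 = 1; (-2)^1 = -2.
Coefficient = 7 · 1 · (-2) = -14.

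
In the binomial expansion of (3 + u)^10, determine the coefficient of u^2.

295245

The general term is C(10,j)·(3)^j·(u)^(10-j); the u^2 term has j = 8.
C(10,8) = 45.
Coefficient = C(10,8) · 3^8 = 45 · 6561 = 295245.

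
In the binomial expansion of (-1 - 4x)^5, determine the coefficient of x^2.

The general term is C(5,j)·(-1)^j·(-4x)^(5-j); the x^2 term has j = 3.
C(5,3) = 10.
Coefficient = C(5,3) · (-1)^3 · (-4)^2 = 10 · (-1) · 16 = -160.

-160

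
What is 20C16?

4845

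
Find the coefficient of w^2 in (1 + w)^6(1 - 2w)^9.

Coefficient of w^2 = Σ_{j} C(6,j)·1^j·C(9,2-j)·(-2)^(2-j) for j from 0 to 2.
= 144 + (-108) + 15 = 51.

51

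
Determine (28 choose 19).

6906900

C(28,19) = C(28,9) by symmetry.
C(28,9) = (28·27·26·25·24·23·22·21·20) / 9! = 2506375872000 / 362880 = 6906900.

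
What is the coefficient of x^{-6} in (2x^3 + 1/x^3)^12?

25344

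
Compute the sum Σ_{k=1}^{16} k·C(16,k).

Differentiating (1+x)^16 and setting x=1: Σ k·C(16,k) = 16·2^15 = 524288.

524288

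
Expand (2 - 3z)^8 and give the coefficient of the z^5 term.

-108864

The general term is C(8,j)·(2)^j·(-3z)^(8-j); the z^5 term has j = 3.
C(8,3) = 56.
Coefficient = C(8,3) · 2^3 · (-3)^5 = 56 · 8 · (-243) = -108864.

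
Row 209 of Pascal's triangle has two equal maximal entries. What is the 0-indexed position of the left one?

104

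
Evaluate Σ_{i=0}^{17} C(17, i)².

2333606220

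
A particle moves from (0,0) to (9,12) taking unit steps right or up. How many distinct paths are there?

Each path is a sequence of 21 steps with 9 rights: C(21,9) = 293930.

293930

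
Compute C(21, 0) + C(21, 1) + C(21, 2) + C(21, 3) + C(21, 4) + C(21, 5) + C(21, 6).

1 + 21 + 210 + 1330 + 5985 + 20349 + 54264 = 82160.

82160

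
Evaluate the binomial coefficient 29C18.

C(29,18) = C(29,11) by symmetry.
C(29,11) = (29·28·27·26·25·24·23·22·21·20·19) / 11! = 1381013105472000 / 39916800 = 34597290.

34597290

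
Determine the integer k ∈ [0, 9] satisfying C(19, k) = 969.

3

C(19,k) increases on 0 ≤ k ≤ 9. C(19,2) = 171 and C(19,3) = 969, so k = 3.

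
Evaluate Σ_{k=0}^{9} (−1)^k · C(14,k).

-715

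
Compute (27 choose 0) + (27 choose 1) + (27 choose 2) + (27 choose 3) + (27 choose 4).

20854

1 + 27 + 351 + 2925 + 17550 = 20854.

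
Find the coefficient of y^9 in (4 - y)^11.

-880

The general term is C(11,j)·(4)^j·(-y)^(11-j); the y^9 term has j = 2.
C(11,2) = 55.
Coefficient = C(11,2) · 4^2 · (-1)^9 = 55 · 16 · (-1) = -880.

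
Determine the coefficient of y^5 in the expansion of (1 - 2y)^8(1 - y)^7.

Coefficient of y^5 = Σ_{j} C(8,j)·(-2)^j·C(7,5-j)·(-1)^(5-j) for j from 0 to 5.
= (-21) + (-560) + (-3920) + (-9408) + (-7840) + (-1792) = -23541.

-23541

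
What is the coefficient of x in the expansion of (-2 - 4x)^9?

-9216

The general term is C(9,j)·(-2)^j·(-4x)^(9-j); the x^1 term has j = 8.
C(9,8) = 9.
Coefficient = C(9,8) · (-2)^8 · (-4)^1 = 9 · 256 · (-4) = -9216.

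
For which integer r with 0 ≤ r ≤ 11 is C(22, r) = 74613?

6

C(22,r) increases on 0 ≤ r ≤ 11. C(22,5) = 26334 and C(22,6) = 74613, so r = 6.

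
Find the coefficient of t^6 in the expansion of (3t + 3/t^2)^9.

177147

General term: C(9,j)·(3t)^j·(3/t^2)^(9-j), with t-exponent 1j − 2(9−j) = 3j − 18.
Set 3j − 18 = 6: j = 8.
C(9,8) = 9; 3^8 = 6561; 3^1 = 3.
Coefficient = 9 · 6561 · 3 = 177147.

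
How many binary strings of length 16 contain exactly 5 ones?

4368

Choose the 5 positions: C(16,5) = 4368.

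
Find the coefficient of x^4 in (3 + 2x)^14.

The general term is C(14,j)·(3)^j·(2x)^(14-j); the x^4 term has j = 10.
C(14,10) = 1001.
Coefficient = C(14,10) · 3^10 · 2^4 = 1001 · 59049 · 16 = 945728784.

945728784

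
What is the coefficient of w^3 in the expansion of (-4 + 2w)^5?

The general term is C(5,j)·(-4)^j·(2w)^(5-j); the w^3 term has j = 2.
C(5,2) = 10.
Coefficient = C(5,2) · (-4)^2 · 2^3 = 10 · 16 · 8 = 1280.

1280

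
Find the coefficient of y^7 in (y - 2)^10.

-960

The general term is C(10,j)·(y)^j·(-2)^(10-j); the y^7 term has j = 7.
C(10,7) = 120.
Coefficient = C(10,7) · (-2)^3 = 120 · (-8) = -960.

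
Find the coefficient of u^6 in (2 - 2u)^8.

The general term is C(8,j)·(2)^j·(-2u)^(8-j); the u^6 term has j = 2.
C(8,2) = 28.
Coefficient = C(8,2) · 2^2 · (-2)^6 = 28 · 4 · 64 = 7168.

7168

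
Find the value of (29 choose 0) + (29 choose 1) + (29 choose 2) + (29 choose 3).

1 + 29 + 406 + 3654 = 4090.

4090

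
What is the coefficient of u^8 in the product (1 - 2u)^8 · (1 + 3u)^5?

Coefficient of u^8 = Σ_{j} C(8,j)·(-2)^j·C(5,8-j)·3^(8-j) for j from 3 to 8.
= (-108864) + 453600 + (-483840) + 161280 + (-15360) + 256 = 7072.

7072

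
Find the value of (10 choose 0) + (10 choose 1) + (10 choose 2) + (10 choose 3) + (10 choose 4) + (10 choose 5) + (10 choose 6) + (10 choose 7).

1 + 10 + 45 + 120 + 210 + 252 + 210 + 120 = 968.

968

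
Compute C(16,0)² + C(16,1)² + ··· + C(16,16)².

By Vandermonde's identity, Σ C(16,i)² = C(32,16) = 601080390.

601080390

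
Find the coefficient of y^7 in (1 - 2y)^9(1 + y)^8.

-1072

Coefficient of y^7 = Σ_{j} C(9,j)·(-2)^j·C(8,7-j)·1^(7-j) for j from 0 to 7.
= 8 + (-504) + 8064 + (-47040) + 112896 + (-112896) + 43008 + (-4608) = -1072.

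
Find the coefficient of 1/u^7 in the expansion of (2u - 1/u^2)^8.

-448

General term: C(8,j)·(2u)^j·(-1/u^2)^(8-j), with u-exponent 1j − 2(8−j) = 3j − 16.
Set 3j − 16 = -7: j = 3.
C(8,3) = 56; 2^3 = 8; (-1)^5 = -1.
Coefficient = 56 · 8 · (-1) = -448.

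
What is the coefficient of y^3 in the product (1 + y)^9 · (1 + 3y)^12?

12666

Coefficient of y^3 = Σ_{j} C(9,j)·1^j·C(12,3-j)·3^(3-j) for j from 0 to 3.
= 5940 + 5346 + 1296 + 84 = 12666.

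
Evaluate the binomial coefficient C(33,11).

193536720

C(33,11) = (33·32·31·30·29·28·27·26·25·24·23) / 11! = 7725366544896000 / 39916800 = 193536720.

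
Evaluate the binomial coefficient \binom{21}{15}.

54264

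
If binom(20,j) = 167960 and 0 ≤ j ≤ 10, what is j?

C(20,j) increases on 0 ≤ j ≤ 10. C(20,8) = 125970 and C(20,9) = 167960, so j = 9.

9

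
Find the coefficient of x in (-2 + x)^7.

The general term is C(7,j)·(-2)^j·(x)^(7-j); the x^1 term has j = 6.
C(7,6) = 7.
Coefficient = C(7,6) · (-2)^6 = 7 · 64 = 448.

448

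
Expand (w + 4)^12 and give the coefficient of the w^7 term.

The general term is C(12,j)·(w)^j·(4)^(12-j); the w^7 term has j = 7.
C(12,7) = 792.
Coefficient = C(12,7) · 4^5 = 792 · 1024 = 811008.

811008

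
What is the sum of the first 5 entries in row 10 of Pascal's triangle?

386

1 + 10 + 45 + 120 + 210 = 386.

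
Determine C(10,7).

120

C(10,7) = C(10,3) by symmetry.
C(10,3) = (10·9·8) / 3! = 720 / 6 = 120.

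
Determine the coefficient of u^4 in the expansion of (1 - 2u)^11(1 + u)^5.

Coefficient of u^4 = Σ_{j} C(11,j)·(-2)^j·C(5,4-j)·1^(4-j) for j from 0 to 4.
= 5 + (-220) + 2200 + (-6600) + 5280 = 665.

665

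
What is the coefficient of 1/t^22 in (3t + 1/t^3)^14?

486486

General term: C(14,j)·(3t)^j·(1/t^3)^(14-j), with t-exponent 1j − 3(14−j) = 4j − 42.
Set 4j − 42 = -22: j = 5.
C(14,5) = 2002; 3^5 = 243; 1^9 = 1.
Coefficient = 2002 · 243 · 1 = 486486.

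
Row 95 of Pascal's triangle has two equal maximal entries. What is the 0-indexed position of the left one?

47

For odd n = 95, C(95,i) peaks at i = (n−1)/2 and (n+1)/2; the lower is 47.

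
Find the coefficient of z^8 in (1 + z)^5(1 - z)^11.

0

Coefficient of z^8 = Σ_{j} C(5,j)·1^j·C(11,8-j)·(-1)^(8-j) for j from 0 to 5.
= 165 + (-1650) + 4620 + (-4620) + 1650 + (-165) = 0.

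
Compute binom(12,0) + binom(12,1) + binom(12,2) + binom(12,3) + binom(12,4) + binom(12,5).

1586

1 + 12 + 66 + 220 + 495 + 792 = 1586.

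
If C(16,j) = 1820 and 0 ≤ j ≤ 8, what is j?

4

C(16,j) increases on 0 ≤ j ≤ 8. C(16,3) = 560 and C(16,4) = 1820, so j = 4.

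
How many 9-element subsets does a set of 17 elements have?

C(17,9) = C(17,8) by symmetry.
C(17,8) = (17·16·15·14·13·12·11·10) / 8! = 980179200 / 40320 = 24310.

24310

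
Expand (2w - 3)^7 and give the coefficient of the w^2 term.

-20412

The general term is C(7,j)·(2w)^j·(-3)^(7-j); the w^2 term has j = 2.
C(7,2) = 21.
Coefficient = C(7,2) · 2^2 · (-3)^5 = 21 · 4 · (-243) = -20412.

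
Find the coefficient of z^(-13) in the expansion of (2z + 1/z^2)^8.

General term: C(8,j)·(2z)^j·(1/z^2)^(8-j), with z-exponent 1j − 2(8−j) = 3j − 16.
Set 3j − 16 = -13: j = 1.
C(8,1) = 8; 2^1 = 2; 1^7 = 1.
Coefficient = 8 · 2 · 1 = 16.

16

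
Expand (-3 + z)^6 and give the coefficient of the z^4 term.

135

The general term is C(6,j)·(-3)^j·(z)^(6-j); the z^4 term has j = 2.
C(6,2) = 15.
Coefficient = C(6,2) · (-3)^2 = 15 · 9 = 135.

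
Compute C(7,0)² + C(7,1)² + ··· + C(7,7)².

3432

By Vandermonde's identity, Σ C(7,j)² = C(14,7) = 3432.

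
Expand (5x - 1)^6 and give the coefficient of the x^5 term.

The general term is C(6,j)·(5x)^j·(-1)^(6-j); the x^5 term has j = 5.
C(6,5) = 6.
Coefficient = C(6,5) · 5^5 · (-1)^1 = 6 · 3125 · (-1) = -18750.

-18750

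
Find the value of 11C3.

165

C(11,3) = (11·10·9) / 3! = 990 / 6 = 165.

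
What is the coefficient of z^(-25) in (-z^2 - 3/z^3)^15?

-241805655

General term: C(15,j)·(-z^2)^j·(-3/z^3)^(15-j), with z-exponent 2j − 3(15−j) = 5j − 45.
Set 5j − 45 = -25: j = 4.
C(15,4) = 1365; (-1)^4 = 1; (-3)^11 = -177147.
Coefficient = 1365 · 1 · (-177147) = -241805655.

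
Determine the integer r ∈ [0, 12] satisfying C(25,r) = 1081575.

8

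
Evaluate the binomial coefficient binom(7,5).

21

C(7,5) = C(7,2) by symmetry.
C(7,2) = (7·6) / 2! = 42 / 2 = 21.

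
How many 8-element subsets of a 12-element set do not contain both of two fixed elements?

285

All 8-subsets: C(12,8) = 495. Those containing both fixed elements: C(10,6) = 210.
495 − 210 = 285.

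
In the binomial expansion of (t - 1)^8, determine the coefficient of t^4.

70

The general term is C(8,j)·(t)^j·(-1)^(8-j); the t^4 term has j = 4.
C(8,4) = 70.
Coefficient = C(8,4) = 70.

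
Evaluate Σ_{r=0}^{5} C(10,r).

1 + 10 + 45 + 120 + 210 + 252 = 638.

638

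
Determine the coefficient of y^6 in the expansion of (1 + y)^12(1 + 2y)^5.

51908

Coefficient of y^6 = Σ_{j} C(12,j)·1^j·C(5,6-j)·2^(6-j) for j from 1 to 6.
= 384 + 5280 + 17600 + 19800 + 7920 + 924 = 51908.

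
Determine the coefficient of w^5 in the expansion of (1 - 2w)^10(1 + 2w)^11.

1440

Coefficient of w^5 = Σ_{j} C(10,j)·(-2)^j·C(11,5-j)·2^(5-j) for j from 0 to 5.
= 14784 + (-105600) + 237600 + (-211200) + 73920 + (-8064) = 1440.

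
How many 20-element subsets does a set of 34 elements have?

1391975640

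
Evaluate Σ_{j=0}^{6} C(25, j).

245506

1 + 25 + 300 + 2300 + 12650 + 53130 + 177100 = 245506.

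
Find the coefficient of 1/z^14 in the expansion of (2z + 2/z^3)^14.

56229888

General term: C(14,j)·(2z)^j·(2/z^3)^(14-j), with z-exponent 1j − 3(14−j) = 4j − 42.
Set 4j − 42 = -14: j = 7.
C(14,7) = 3432; 2^7 = 128; 2^7 = 128.
Coefficient = 3432 · 128 · 128 = 56229888.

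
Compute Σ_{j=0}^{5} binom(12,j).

1 + 12 + 66 + 220 + 495 + 792 = 1586.

1586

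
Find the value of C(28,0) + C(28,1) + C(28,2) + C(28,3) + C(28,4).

24158

1 + 28 + 378 + 3276 + 20475 = 24158.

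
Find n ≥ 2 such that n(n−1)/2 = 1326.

52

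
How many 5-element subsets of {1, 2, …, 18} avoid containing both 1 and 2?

All 5-subsets: C(18,5) = 8568. Those containing both fixed elements: C(16,3) = 560.
8568 − 560 = 8008.

8008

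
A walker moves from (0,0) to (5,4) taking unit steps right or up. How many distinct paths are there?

126

Each path is a sequence of 9 steps with 5 rights: C(9,5) = 126.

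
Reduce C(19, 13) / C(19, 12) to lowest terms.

C(n,k+1)/C(n,k) = (n−k)/(k+1) = (19−12)/(12+1) = 7/13.

7/13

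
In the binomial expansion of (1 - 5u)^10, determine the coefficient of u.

-50

The general term is C(10,j)·(1)^j·(-5u)^(10-j); the u^1 term has j = 9.
C(10,9) = 10.
Coefficient = C(10,9) · (-5)^1 = 10 · (-5) = -50.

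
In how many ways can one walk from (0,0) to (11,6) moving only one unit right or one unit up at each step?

12376

Each path is a sequence of 17 steps with 11 rights: C(17,11) = 12376.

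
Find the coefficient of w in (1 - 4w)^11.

The general term is C(11,j)·(1)^j·(-4w)^(11-j); the w^1 term has j = 10.
C(11,10) = 11.
Coefficient = C(11,10) · (-4)^1 = 11 · (-4) = -44.

-44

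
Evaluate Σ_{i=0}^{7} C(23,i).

1 + 23 + 253 + 1771 + 8855 + 33649 + 100947 + 245157 = 390656.

390656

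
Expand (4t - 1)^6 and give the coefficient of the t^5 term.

The general term is C(6,j)·(4t)^j·(-1)^(6-j); the t^5 term has j = 5.
C(6,5) = 6.
Coefficient = C(6,5) · 4^5 · (-1)^1 = 6 · 1024 · (-1) = -6144.

-6144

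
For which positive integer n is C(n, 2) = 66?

n(n−1)/2 = 66 ⇒ n(n−1) = 132. Since 12·11 = 132, n = 12.

12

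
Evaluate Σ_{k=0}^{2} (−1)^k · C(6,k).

The partial alternating sum Σ_{k=0}^{2} (−1)^k C(6,k) = (−1)^2 C(5,2) = 10.

10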